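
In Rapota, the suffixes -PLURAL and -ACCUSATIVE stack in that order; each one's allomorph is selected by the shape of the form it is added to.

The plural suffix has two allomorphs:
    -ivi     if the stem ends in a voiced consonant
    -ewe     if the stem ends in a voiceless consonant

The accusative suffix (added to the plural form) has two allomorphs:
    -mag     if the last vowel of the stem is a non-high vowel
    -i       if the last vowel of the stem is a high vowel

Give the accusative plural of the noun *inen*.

The final consonant of *inen* is /n/, which is voiced, so the plural suffix is -ivi, giving *inenivi*.
Since the last vowel of the plural form *inenivi* is /i/ (a high vowel), it takes -i, giving *inenivii*.

inenivii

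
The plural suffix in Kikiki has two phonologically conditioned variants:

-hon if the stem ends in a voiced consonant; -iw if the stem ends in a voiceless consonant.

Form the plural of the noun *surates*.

suratesiw

The final consonant of *surates* is /s/, which is voiceless, so the suffix is -iw, giving *suratesiw*.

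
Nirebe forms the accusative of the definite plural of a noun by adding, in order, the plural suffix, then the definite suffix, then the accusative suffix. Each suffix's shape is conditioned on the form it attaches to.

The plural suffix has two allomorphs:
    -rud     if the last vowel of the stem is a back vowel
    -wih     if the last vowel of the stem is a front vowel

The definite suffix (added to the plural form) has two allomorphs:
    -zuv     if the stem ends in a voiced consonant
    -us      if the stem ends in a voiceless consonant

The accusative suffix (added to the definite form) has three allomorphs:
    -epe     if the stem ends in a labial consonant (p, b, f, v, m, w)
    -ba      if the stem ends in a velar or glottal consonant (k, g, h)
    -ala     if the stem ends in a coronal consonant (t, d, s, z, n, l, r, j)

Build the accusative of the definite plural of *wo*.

worudzuvepe

Since the last vowel of *wo* is /o/ (a back vowel), it takes -rud, giving *worud*.
The plural form *worud*: final consonant = /d/, voiced → -zuv → *worudzuv*.
The definite form *worudzuv*: final consonant = /v/, labial → -epe → *worudzuvepe*.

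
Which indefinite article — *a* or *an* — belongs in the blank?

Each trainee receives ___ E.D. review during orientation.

an

The indefinite article is chosen by the initial *sound* of the following word, not its spelling.
The initialism *E.D.* is read letter by letter; the first letter, E, is pronounced /iː/, which begins with a vowel sound.
So the article is *an*: Each trainee receives an E.D. review during orientation.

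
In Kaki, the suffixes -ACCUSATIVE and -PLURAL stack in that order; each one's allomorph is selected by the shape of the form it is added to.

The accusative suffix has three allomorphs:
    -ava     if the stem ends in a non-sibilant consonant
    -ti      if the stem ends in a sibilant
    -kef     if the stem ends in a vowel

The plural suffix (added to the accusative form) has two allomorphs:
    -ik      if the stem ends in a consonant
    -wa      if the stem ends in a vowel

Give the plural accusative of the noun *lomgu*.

lomgukefik

Since the final sound of *lomgu* is /u/ (a vowel), it takes -kef, giving *lomgukef*.
The accusative form *lomgukef* — final sound /f/ (a consonant) → -ik → *lomgukefik*.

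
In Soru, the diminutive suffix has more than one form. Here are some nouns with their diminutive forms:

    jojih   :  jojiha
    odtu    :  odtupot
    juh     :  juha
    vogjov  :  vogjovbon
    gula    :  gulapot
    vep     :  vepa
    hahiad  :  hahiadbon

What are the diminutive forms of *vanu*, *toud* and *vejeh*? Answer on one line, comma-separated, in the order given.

vanupot, toudbon, vejeha

The suffix is conditioned by the final sound: -a when the stem ends in a voiceless consonant (*jojih*, *juh*, *vep*); -bon when the stem ends in a voiced consonant (*vogjov*, *hahiad*); -pot when the stem ends in a vowel (*odtu*, *gula*).
*vanu*: final sound = /u/, a vowel → -pot → *vanupot*.
*toud* — final sound /d/ (a voiced consonant) → -bon → *toudbon*.
Since the final sound of *vejeh* is /h/ (a voiceless consonant), it takes -a, giving *vejeha*.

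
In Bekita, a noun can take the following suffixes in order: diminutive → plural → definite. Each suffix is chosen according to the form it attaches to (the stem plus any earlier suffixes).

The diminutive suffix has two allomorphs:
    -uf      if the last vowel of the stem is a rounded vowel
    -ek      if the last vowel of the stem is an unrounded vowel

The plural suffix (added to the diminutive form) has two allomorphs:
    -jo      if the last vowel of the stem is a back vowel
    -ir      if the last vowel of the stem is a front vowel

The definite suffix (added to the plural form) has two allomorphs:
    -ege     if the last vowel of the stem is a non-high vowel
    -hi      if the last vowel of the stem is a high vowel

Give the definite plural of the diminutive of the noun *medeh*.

The last vowel of *medeh* is /e/, which is an unrounded vowel, so the diminutive suffix is -ek, giving *medehek*.
Since the last vowel of the diminutive form *medehek* is /e/ (a front vowel), it takes -ir, giving *medehekir*.
The plural form *medehekir* — last vowel /i/ (a high vowel) → -hi → *medehekirhi*.

medehekirhi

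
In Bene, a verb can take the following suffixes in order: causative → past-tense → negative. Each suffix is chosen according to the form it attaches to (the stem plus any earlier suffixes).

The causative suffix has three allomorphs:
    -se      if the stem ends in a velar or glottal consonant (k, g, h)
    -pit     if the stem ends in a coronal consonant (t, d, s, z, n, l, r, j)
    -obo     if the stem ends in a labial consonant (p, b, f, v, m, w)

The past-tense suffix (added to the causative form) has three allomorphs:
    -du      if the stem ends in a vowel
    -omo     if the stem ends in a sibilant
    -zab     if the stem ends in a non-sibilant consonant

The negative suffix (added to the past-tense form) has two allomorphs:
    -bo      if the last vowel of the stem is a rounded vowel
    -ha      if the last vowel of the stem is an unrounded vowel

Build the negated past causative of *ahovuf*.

Since the final consonant of *ahovuf* is /f/ (labial), it takes -obo, giving *ahovufobo*.
The final sound of the causative form *ahovufobo* is /o/, which is a vowel, so the past-tense suffix is -du, giving *ahovufobodu*.
The last vowel of the past-tense form *ahovufobodu* is /u/, which is a rounded vowel, so the negative suffix is -bo, giving *ahovufobodubo*.

ahovufobodubo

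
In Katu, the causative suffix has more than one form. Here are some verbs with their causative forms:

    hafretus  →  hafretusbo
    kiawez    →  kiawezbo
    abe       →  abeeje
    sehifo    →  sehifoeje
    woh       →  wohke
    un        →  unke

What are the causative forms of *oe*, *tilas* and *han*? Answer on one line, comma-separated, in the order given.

The alternation tracks the final sound of the stem — -bo when the stem ends in a sibilant (*hafretus*, *kiawez*); -ke when the stem ends in a non-sibilant consonant (*woh*, *un*); -eje when the stem ends in a vowel (*abe*, *sehifo*).
Since the final sound of *oe* is /e/ (a vowel), it takes -eje, giving *oeeje*.
Since the final sound of *tilas* is /s/ (a sibilant), it takes -bo, giving *tilasbo*.
*han* — final sound /n/ (a non-sibilant consonant) → -ke → *hanke*.

oeeje, tilasbo, hanke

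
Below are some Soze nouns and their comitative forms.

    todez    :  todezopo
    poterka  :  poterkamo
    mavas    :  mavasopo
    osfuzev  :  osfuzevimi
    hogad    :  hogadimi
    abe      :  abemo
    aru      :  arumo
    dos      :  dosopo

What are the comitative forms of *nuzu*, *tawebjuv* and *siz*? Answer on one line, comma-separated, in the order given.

Looking at the final sound of each stem: -opo when the stem ends in a sibilant (*todez*, *mavas*, *dos*); -imi when the stem ends in a non-sibilant consonant (*osfuzev*, *hogad*); -mo when the stem ends in a vowel (*poterka*, *abe*, *aru*).
*nuzu* — final sound /u/ (a vowel) → -mo → *nuzumo*.
*tawebjuv* — final sound /v/ (a non-sibilant consonant) → -imi → *tawebjuvimi*.
*siz* — final sound /z/ (a sibilant) → -opo → *sizopo*.

nuzumo, tawebjuvimi, sizopo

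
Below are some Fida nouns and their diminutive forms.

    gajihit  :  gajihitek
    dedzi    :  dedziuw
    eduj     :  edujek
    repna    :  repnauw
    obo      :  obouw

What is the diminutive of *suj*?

The alternation tracks the final sound of the stem — -ek when the stem ends in a consonant (*gajihit*, *eduj*); -uw when the stem ends in a vowel (*dedzi*, *repna*, *obo*).
The final sound of *suj* is /j/, which is a consonant, so the suffix is -ek, giving *sujek*.

sujek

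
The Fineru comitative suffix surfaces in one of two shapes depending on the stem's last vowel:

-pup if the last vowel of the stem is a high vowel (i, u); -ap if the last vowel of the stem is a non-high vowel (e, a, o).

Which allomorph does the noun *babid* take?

-pup

*babid*: last vowel = /i/, a high vowel → -pup.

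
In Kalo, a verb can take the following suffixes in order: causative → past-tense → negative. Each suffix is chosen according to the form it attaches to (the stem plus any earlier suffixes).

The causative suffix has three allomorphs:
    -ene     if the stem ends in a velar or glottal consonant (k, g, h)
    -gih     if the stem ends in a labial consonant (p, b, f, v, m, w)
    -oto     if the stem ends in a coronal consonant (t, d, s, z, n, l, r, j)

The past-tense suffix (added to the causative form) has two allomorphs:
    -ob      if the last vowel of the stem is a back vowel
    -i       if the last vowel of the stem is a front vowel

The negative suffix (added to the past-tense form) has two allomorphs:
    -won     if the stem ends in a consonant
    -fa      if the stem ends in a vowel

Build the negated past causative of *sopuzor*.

sopuzorotoobwon

*sopuzor*: final consonant = /r/, coronal → -oto → *sopuzoroto*.
The last vowel of the causative form *sopuzoroto* is /o/, which is a back vowel, so the past-tense suffix is -ob, giving *sopuzorotoob*.
The final sound of the past-tense form *sopuzorotoob* is /b/, which is a consonant, so the negative suffix is -won, giving *sopuzorotoobwon*.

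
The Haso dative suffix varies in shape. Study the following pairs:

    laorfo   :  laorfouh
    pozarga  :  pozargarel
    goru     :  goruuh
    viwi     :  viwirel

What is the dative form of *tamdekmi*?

tamdekmirel

The pattern is rounding harmony: -uh when the last vowel of the stem is a rounded vowel (*laorfo*, *goru*); -rel when the last vowel of the stem is an unrounded vowel (*pozarga*, *viwi*).
*tamdekmi* — last vowel /i/ (an unrounded vowel) → -rel → *tamdekmirel*.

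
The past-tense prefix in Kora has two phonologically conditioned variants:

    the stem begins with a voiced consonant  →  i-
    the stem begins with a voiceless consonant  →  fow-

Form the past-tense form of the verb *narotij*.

inarotij

*narotij* — first consonant /n/ (voiced) → i- → *inarotij*.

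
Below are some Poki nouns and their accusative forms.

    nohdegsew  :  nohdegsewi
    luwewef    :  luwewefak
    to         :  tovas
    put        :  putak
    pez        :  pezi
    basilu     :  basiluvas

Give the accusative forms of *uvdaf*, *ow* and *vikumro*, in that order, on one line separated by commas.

uvdafak, owi, vikumrovas

The suffix is conditioned by the final sound: -ak when the stem ends in a voiceless consonant (*luwewef*, *put*); -i when the stem ends in a voiced consonant (*nohdegsew*, *pez*); -vas when the stem ends in a vowel (*to*, *basilu*).
Since the final sound of *uvdaf* is /f/ (a voiceless consonant), it takes -ak, giving *uvdafak*.
Since the final sound of *ow* is /w/ (a voiced consonant), it takes -i, giving *owi*.
*vikumro*: final sound = /o/, a vowel → -vas → *vikumrovas*.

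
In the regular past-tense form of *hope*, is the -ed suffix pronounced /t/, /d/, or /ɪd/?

The stem *hope* ends in a voiceless consonant other than /t/.
The -ed suffix is realized as /ɪd/ after /t, d/; as /t/ after other voiceless consonants; and as /d/ after other voiced sounds.
So -ed on *hope* is pronounced /t/.

/t/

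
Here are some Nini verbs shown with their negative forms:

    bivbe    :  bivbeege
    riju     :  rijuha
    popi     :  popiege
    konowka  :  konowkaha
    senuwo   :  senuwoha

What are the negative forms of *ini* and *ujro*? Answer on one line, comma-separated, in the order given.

The pattern is front/back vowel harmony: -ege when the last vowel of the stem is a front vowel (*bivbe*, *popi*); -ha when the last vowel of the stem is a back vowel (*riju*, *konowka*, *senuwo*).
Since the last vowel of *ini* is /i/ (a front vowel), it takes -ege, giving *iniege*.
*ujro*: last vowel = /o/, a back vowel → -ha → *ujroha*.

iniege, ujroha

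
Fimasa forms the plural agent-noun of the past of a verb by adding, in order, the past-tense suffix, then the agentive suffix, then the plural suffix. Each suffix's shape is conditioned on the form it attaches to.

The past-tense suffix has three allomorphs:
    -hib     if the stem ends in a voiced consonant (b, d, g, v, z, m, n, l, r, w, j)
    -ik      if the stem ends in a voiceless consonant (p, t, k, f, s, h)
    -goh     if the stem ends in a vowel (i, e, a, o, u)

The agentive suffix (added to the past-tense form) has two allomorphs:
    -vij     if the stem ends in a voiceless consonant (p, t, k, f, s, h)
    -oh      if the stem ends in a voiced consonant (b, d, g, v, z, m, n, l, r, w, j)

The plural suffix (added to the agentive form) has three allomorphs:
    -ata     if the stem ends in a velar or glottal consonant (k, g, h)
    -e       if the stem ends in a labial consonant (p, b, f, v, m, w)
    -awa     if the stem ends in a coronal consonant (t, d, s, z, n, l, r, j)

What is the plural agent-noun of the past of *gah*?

gahikvijawa

Since the final sound of *gah* is /h/ (a voiceless consonant), it takes -ik, giving *gahik*.
The past-tense form *gahik* — final consonant /k/ (voiceless) → -vij → *gahikvij*.
The agentive form *gahikvij*: final consonant = /j/, coronal → -awa → *gahikvijawa*.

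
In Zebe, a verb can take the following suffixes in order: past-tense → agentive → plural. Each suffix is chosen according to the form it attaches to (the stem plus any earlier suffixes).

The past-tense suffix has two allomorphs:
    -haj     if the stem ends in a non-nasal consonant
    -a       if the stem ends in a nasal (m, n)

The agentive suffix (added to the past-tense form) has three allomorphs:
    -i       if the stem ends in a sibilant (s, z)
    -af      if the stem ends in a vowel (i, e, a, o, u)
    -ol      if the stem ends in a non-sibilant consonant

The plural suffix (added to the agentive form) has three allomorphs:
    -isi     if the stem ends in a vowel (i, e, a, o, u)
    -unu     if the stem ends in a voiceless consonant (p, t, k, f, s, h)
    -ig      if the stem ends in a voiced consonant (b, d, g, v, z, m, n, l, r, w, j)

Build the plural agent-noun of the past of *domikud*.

domikudhajolig

The final consonant of *domikud* is /d/, which is non-nasal, so the past-tense suffix is -haj, giving *domikudhaj*.
The final sound of the past-tense form *domikudhaj* is /j/, which is a non-sibilant consonant, so the agentive suffix is -ol, giving *domikudhajol*.
The agentive form *domikudhajol*: final sound = /l/, a voiced consonant → -ig → *domikudhajolig*.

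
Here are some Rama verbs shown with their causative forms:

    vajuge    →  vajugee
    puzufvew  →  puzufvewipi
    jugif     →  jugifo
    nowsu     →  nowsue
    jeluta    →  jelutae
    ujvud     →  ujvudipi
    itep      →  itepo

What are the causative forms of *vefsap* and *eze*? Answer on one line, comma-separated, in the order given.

vefsapo, ezee

The alternation tracks the final sound of the stem — -o when the stem ends in a voiceless consonant (*jugif*, *itep*); -ipi when the stem ends in a voiced consonant (*puzufvew*, *ujvud*); -e when the stem ends in a vowel (*vajuge*, *nowsu*, *jeluta*).
The final sound of *vefsap* is /p/, which is a voiceless consonant, so the suffix is -o, giving *vefsapo*.
*eze* — final sound /e/ (a vowel) → -e → *ezee*.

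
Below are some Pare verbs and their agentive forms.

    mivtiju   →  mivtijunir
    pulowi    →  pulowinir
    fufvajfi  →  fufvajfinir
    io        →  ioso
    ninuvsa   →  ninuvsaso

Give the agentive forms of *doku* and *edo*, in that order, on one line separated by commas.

dokunir, edoso

Looking at the last vowel of each stem: -nir when the last vowel of the stem is a high vowel (*mivtiju*, *pulowi*, *fufvajfi*); -so when the last vowel of the stem is a non-high vowel (*io*, *ninuvsa*).
Since the last vowel of *doku* is /u/ (a high vowel), it takes -nir, giving *dokunir*.
Since the last vowel of *edo* is /o/ (a non-high vowel), it takes -so, giving *edoso*.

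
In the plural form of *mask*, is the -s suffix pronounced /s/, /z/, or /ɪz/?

/s/

The stem *mask* ends in a voiceless non-sibilant consonant.
The plural suffix surfaces as /ɪz/ after sibilants, /s/ after other voiceless consonants, and /z/ after other voiced sounds.
So the plural -s on *mask* is pronounced /s/.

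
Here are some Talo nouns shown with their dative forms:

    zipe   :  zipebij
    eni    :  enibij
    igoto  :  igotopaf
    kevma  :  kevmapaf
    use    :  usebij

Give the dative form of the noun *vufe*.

vufebij

Looking at the last vowel of each stem: -bij when the last vowel of the stem is a front vowel (*zipe*, *eni*, *use*); -paf when the last vowel of the stem is a back vowel (*igoto*, *kevma*).
Since the last vowel of *vufe* is /e/ (a front vowel), it takes -bij, giving *vufebij*.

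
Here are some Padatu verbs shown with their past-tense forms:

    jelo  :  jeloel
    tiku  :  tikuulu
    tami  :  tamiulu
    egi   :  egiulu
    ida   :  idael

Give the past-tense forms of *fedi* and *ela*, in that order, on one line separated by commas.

The pattern is height harmony: -ulu when the last vowel of the stem is a high vowel (*tiku*, *tami*, *egi*); -el when the last vowel of the stem is a non-high vowel (*jelo*, *ida*).
*fedi*: last vowel = /i/, a high vowel → -ulu → *fediulu*.
*ela*: last vowel = /a/, a non-high vowel → -el → *elael*.

fediulu, elael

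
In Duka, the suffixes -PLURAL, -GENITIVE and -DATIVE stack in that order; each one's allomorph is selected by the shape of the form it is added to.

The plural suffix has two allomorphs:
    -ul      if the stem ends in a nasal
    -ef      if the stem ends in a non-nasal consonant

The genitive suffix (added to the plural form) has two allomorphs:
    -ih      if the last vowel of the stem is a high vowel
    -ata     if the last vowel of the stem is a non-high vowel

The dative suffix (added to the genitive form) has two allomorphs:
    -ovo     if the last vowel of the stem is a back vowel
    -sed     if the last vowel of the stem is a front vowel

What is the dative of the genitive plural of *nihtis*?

*nihtis* — final consonant /s/ (non-nasal) → -ef → *nihtisef*.
The plural form *nihtisef*: last vowel = /e/, a non-high vowel → -ata → *nihtisefata*.
The genitive form *nihtisefata* — last vowel /a/ (a back vowel) → -ovo → *nihtisefataovo*.

nihtisefataovo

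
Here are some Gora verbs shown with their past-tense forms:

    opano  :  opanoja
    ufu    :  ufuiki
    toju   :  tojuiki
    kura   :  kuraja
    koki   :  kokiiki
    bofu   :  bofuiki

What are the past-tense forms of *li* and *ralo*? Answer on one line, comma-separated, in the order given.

The alternation tracks the last vowel of the stem — -iki when the last vowel of the stem is a high vowel (*ufu*, *toju*, *koki*, *bofu*); -ja when the last vowel of the stem is a non-high vowel (*opano*, *kura*).
The last vowel of *li* is /i/, which is a high vowel, so the suffix is -iki, giving *liiki*.
*ralo*: last vowel = /o/, a non-high vowel → -ja → *raloja*.

liiki, raloja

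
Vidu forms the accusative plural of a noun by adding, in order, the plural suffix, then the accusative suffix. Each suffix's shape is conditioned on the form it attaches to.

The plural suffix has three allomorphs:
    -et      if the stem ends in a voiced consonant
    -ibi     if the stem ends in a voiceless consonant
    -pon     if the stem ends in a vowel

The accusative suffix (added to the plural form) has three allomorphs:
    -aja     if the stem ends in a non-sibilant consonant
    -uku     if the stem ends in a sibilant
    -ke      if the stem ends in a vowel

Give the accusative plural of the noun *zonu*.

zonuponaja

Since the final sound of *zonu* is /u/ (a vowel), it takes -pon, giving *zonupon*.
Since the final sound of the plural form *zonupon* is /n/ (a non-sibilant consonant), it takes -aja, giving *zonuponaja*.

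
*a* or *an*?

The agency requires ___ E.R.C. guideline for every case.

The indefinite article is chosen by the initial *sound* of the following word, not its spelling.
The initialism *E.R.C.* is read letter by letter; the first letter, E, is pronounced /iː/, which begins with a vowel sound.
So the article is *an*: The agency requires an E.R.C. guideline for every case.

an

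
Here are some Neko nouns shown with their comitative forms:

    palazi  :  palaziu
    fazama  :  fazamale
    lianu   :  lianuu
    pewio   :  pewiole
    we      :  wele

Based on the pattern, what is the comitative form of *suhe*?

The suffix is conditioned by the last vowel: -u when the last vowel of the stem is a high vowel (*palazi*, *lianu*); -le when the last vowel of the stem is a non-high vowel (*fazama*, *pewio*, *we*).
*suhe* — last vowel /e/ (a non-high vowel) → -le → *suhele*.

suhele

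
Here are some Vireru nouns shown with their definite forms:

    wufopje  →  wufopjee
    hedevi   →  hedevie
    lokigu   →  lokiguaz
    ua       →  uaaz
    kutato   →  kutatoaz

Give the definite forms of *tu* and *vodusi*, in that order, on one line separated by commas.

tuaz, vodusie

The suffix is conditioned by the last vowel: -e when the last vowel of the stem is a front vowel (*wufopje*, *hedevi*); -az when the last vowel of the stem is a back vowel (*lokigu*, *ua*, *kutato*).
*tu* — last vowel /u/ (a back vowel) → -az → *tuaz*.
*vodusi*: last vowel = /i/, a front vowel → -e → *vodusie*.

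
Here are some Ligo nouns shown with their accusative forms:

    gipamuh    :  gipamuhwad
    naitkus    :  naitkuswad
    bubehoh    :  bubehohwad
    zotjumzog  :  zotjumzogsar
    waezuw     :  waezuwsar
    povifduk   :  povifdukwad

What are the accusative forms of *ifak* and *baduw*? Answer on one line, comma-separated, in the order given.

ifakwad, baduwsar

The suffix is conditioned by the final consonant: -wad when the stem ends in a voiceless consonant (*gipamuh*, *naitkus*, *bubehoh*, *povifduk*); -sar when the stem ends in a voiced consonant (*zotjumzog*, *waezuw*).
*ifak* — final consonant /k/ (voiceless) → -wad → *ifakwad*.
*baduw*: final consonant = /w/, voiced → -sar → *baduwsar*.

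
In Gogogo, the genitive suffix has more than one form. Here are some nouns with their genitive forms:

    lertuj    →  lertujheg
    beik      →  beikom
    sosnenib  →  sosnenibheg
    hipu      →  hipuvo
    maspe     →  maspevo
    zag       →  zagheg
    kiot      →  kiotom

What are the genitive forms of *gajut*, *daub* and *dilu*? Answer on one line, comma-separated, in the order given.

gajutom, daubheg, diluvo

Looking at the final sound of each stem: -om when the stem ends in a voiceless consonant (*beik*, *kiot*); -heg when the stem ends in a voiced consonant (*lertuj*, *sosnenib*, *zag*); -vo when the stem ends in a vowel (*hipu*, *maspe*).
Since the final sound of *gajut* is /t/ (a voiceless consonant), it takes -om, giving *gajutom*.
The final sound of *daub* is /b/, which is a voiced consonant, so the suffix is -heg, giving *daubheg*.
Since the final sound of *dilu* is /u/ (a vowel), it takes -vo, giving *diluvo*.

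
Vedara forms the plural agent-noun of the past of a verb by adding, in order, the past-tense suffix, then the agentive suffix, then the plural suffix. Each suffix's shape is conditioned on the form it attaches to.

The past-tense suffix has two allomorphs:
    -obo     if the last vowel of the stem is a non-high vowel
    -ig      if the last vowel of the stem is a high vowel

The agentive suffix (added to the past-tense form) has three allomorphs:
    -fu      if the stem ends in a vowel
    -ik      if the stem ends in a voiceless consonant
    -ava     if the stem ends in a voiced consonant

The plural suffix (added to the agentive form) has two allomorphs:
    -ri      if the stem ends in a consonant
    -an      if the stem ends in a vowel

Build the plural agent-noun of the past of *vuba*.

vubaobofuan

Since the last vowel of *vuba* is /a/ (a non-high vowel), it takes -obo, giving *vubaobo*.
Since the final sound of the past-tense form *vubaobo* is /o/ (a vowel), it takes -fu, giving *vubaobofu*.
The agentive form *vubaobofu*: final sound = /u/, a vowel → -an → *vubaobofuan*.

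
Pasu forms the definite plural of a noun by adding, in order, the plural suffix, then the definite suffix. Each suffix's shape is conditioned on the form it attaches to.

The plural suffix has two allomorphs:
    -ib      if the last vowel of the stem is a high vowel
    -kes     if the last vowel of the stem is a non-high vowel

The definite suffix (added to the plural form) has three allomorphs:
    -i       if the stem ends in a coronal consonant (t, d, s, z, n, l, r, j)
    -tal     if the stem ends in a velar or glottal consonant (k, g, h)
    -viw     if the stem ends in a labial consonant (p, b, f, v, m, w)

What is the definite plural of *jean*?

*jean*: last vowel = /a/, a non-high vowel → -kes → *jeankes*.
Since the final consonant of the plural form *jeankes* is /s/ (coronal), it takes -i, giving *jeankesi*.

jeankesi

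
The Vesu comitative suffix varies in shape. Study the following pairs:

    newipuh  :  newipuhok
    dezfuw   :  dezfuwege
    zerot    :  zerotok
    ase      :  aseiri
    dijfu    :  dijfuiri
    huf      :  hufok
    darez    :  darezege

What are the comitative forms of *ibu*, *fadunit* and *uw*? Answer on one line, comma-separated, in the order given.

The pattern is voicing of the final sound: -ok when the stem ends in a voiceless consonant (*newipuh*, *zerot*, *huf*); -ege when the stem ends in a voiced consonant (*dezfuw*, *darez*); -iri when the stem ends in a vowel (*ase*, *dijfu*).
The final sound of *ibu* is /u/, which is a vowel, so the suffix is -iri, giving *ibuiri*.
Since the final sound of *fadunit* is /t/ (a voiceless consonant), it takes -ok, giving *fadunitok*.
*uw*: final sound = /w/, a voiced consonant → -ege → *uwege*.

ibuiri, fadunitok, uwege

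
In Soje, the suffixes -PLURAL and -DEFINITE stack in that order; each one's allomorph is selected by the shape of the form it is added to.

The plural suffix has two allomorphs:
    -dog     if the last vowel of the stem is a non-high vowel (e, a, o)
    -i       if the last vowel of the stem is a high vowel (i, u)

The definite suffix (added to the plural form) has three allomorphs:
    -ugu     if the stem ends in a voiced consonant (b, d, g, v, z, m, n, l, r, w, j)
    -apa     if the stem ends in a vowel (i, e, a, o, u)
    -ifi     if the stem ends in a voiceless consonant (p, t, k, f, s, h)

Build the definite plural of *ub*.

*ub*: last vowel = /u/, a high vowel → -i → *ubi*.
The final sound of the plural form *ubi* is /i/, which is a vowel, so the definite suffix is -apa, giving *ubiapa*.

ubiapa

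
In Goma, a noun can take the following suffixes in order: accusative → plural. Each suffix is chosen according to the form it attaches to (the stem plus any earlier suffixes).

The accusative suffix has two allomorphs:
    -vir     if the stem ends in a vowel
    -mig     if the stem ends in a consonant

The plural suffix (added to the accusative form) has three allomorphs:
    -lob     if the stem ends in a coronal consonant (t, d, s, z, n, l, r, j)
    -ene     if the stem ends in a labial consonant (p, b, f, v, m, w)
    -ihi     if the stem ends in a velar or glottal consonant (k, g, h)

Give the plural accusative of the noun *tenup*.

tenupmigihi

*tenup* — final sound /p/ (a consonant) → -mig → *tenupmig*.
The final consonant of the accusative form *tenupmig* is /g/, which is velar/glottal, so the plural suffix is -ihi, giving *tenupmigihi*.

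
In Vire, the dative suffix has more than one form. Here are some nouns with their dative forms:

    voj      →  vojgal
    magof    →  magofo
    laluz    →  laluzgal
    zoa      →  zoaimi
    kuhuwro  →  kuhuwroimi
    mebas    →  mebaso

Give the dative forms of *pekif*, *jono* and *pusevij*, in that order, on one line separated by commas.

pekifo, jonoimi, pusevijgal

The suffix is conditioned by the final sound: -o when the stem ends in a voiceless consonant (*magof*, *mebas*); -gal when the stem ends in a voiced consonant (*voj*, *laluz*); -imi when the stem ends in a vowel (*zoa*, *kuhuwro*).
*pekif* — final sound /f/ (a voiceless consonant) → -o → *pekifo*.
*jono* — final sound /o/ (a vowel) → -imi → *jonoimi*.
*pusevij*: final sound = /j/, a voiced consonant → -gal → *pusevijgal*.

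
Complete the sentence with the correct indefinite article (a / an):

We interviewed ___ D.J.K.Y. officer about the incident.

a

The indefinite article is chosen by the initial *sound* of the following word, not its spelling.
The initialism *D.J.K.Y.* is read letter by letter; the first letter, D, is pronounced /diː/, which begins with a consonant sound.
So the article is *a*: We interviewed a D.J.K.Y. officer about the incident.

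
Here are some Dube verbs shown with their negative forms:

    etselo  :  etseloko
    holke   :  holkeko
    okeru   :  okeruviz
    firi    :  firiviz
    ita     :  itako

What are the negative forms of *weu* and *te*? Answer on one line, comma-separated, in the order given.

The suffix is conditioned by the last vowel: -viz when the last vowel of the stem is a high vowel (*okeru*, *firi*); -ko when the last vowel of the stem is a non-high vowel (*etselo*, *holke*, *ita*).
*weu*: last vowel = /u/, a high vowel → -viz → *weuviz*.
Since the last vowel of *te* is /e/ (a non-high vowel), it takes -ko, giving *teko*.

weuviz, teko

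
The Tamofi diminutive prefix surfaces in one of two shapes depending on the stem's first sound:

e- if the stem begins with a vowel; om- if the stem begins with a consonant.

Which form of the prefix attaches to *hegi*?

The first sound of *hegi* is /h/, which is a consonant, so the prefix is om-.

om-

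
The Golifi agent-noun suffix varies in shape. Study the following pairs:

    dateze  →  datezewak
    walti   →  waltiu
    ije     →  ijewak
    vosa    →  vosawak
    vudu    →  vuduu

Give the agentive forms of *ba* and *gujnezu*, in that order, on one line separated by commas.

Looking at the last vowel of each stem: -u when the last vowel of the stem is a high vowel (*walti*, *vudu*); -wak when the last vowel of the stem is a non-high vowel (*dateze*, *ije*, *vosa*).
Since the last vowel of *ba* is /a/ (a non-high vowel), it takes -wak, giving *bawak*.
Since the last vowel of *gujnezu* is /u/ (a high vowel), it takes -u, giving *gujnezuu*.

bawak, gujnezuu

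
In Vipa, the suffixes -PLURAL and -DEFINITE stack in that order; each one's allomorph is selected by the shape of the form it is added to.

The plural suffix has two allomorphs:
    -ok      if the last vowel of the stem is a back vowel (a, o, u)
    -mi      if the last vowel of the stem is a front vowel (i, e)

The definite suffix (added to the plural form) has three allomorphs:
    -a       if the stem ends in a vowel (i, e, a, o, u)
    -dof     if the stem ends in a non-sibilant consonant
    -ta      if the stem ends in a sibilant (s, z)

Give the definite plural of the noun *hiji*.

*hiji*: last vowel = /i/, a front vowel → -mi → *hijimi*.
Since the final sound of the plural form *hijimi* is /i/ (a vowel), it takes -a, giving *hijimia*.

hijimia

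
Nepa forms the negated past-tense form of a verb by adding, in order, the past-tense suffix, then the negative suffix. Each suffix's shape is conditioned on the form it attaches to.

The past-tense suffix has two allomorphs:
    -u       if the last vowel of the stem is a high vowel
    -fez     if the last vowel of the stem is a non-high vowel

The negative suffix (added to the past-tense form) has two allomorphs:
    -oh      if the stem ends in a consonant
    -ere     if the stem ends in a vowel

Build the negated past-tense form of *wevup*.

wevupuere

The last vowel of *wevup* is /u/, which is a high vowel, so the past-tense suffix is -u, giving *wevupu*.
The past-tense form *wevupu*: final sound = /u/, a vowel → -ere → *wevupuere*.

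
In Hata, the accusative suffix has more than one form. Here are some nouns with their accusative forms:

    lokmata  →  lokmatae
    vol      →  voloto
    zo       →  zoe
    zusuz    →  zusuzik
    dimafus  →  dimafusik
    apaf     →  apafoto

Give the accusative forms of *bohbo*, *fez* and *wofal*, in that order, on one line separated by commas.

The suffix is conditioned by the final sound: -ik when the stem ends in a sibilant (*zusuz*, *dimafus*); -oto when the stem ends in a non-sibilant consonant (*vol*, *apaf*); -e when the stem ends in a vowel (*lokmata*, *zo*).
The final sound of *bohbo* is /o/, which is a vowel, so the suffix is -e, giving *bohboe*.
*fez*: final sound = /z/, a sibilant → -ik → *fezik*.
*wofal*: final sound = /l/, a non-sibilant consonant → -oto → *wofaloto*.

bohboe, fezik, wofaloto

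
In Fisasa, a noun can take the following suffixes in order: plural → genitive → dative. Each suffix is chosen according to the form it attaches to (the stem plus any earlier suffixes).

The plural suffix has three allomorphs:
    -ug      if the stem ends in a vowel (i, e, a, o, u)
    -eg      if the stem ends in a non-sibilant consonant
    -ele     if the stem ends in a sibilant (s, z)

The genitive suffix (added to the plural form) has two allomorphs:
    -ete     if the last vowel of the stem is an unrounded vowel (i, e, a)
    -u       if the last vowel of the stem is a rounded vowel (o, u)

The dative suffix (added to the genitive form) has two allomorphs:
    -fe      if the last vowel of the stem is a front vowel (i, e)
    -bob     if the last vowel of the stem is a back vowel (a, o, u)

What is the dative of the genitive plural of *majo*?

majougubob

*majo*: final sound = /o/, a vowel → -ug → *majoug*.
The plural form *majoug*: last vowel = /u/, a rounded vowel → -u → *majougu*.
The genitive form *majougu*: last vowel = /u/, a back vowel → -bob → *majougubob*.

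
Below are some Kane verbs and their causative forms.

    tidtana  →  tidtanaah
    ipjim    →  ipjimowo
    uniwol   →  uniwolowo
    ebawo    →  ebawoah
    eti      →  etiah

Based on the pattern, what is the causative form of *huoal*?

The suffix is conditioned by the final sound: -owo when the stem ends in a consonant (*ipjim*, *uniwol*); -ah when the stem ends in a vowel (*tidtana*, *ebawo*, *eti*).
*huoal* — final sound /l/ (a consonant) → -owo → *huoalowo*.

huoalowo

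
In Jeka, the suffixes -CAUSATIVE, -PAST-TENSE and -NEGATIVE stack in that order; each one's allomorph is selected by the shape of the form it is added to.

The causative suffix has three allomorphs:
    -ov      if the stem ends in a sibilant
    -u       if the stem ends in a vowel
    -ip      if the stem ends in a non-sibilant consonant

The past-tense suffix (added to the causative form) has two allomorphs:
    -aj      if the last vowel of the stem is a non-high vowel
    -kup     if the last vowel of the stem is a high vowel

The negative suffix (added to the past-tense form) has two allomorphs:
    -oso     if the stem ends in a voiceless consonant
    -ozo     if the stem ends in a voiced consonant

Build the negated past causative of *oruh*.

oruhipkuposo

Since the final sound of *oruh* is /h/ (a non-sibilant consonant), it takes -ip, giving *oruhip*.
The causative form *oruhip*: last vowel = /i/, a high vowel → -kup → *oruhipkup*.
The final consonant of the past-tense form *oruhipkup* is /p/, which is voiceless, so the negative suffix is -oso, giving *oruhipkuposo*.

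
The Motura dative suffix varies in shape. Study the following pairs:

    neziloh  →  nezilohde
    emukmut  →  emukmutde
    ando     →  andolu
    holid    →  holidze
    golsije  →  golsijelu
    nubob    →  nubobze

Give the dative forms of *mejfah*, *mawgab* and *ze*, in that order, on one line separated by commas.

Looking at the final sound of each stem: -de when the stem ends in a voiceless consonant (*neziloh*, *emukmut*); -ze when the stem ends in a voiced consonant (*holid*, *nubob*); -lu when the stem ends in a vowel (*ando*, *golsije*).
*mejfah*: final sound = /h/, a voiceless consonant → -de → *mejfahde*.
*mawgab*: final sound = /b/, a voiced consonant → -ze → *mawgabze*.
The final sound of *ze* is /e/, which is a vowel, so the suffix is -lu, giving *zelu*.

mejfahde, mawgabze, zelu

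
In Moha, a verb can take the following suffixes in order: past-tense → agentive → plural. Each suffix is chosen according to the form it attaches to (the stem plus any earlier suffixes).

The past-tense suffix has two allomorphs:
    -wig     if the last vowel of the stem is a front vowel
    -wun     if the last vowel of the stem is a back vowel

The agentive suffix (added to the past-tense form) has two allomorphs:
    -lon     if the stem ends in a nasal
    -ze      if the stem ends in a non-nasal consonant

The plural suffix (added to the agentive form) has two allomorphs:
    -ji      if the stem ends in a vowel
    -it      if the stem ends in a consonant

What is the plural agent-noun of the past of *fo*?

*fo*: last vowel = /o/, a back vowel → -wun → *fowun*.
Since the final consonant of the past-tense form *fowun* is /n/ (a nasal), it takes -lon, giving *fowunlon*.
The final sound of the agentive form *fowunlon* is /n/, which is a consonant, so the plural suffix is -it, giving *fowunlonit*.

fowunlonit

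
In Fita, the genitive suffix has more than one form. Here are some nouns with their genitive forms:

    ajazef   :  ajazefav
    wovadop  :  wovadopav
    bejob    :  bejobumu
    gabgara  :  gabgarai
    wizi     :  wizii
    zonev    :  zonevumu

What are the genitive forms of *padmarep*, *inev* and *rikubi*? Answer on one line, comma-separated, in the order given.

Looking at the final sound of each stem: -av when the stem ends in a voiceless consonant (*ajazef*, *wovadop*); -umu when the stem ends in a voiced consonant (*bejob*, *zonev*); -i when the stem ends in a vowel (*gabgara*, *wizi*).
Since the final sound of *padmarep* is /p/ (a voiceless consonant), it takes -av, giving *padmarepav*.
*inev* — final sound /v/ (a voiced consonant) → -umu → *inevumu*.
The final sound of *rikubi* is /i/, which is a vowel, so the suffix is -i, giving *rikubii*.

padmarepav, inevumu, rikubii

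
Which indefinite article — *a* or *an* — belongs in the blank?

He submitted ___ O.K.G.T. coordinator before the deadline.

an

The indefinite article is chosen by the initial *sound* of the following word, not its spelling.
The initialism *O.K.G.T.* is read letter by letter; the first letter, O, is pronounced /oʊ/, which begins with a vowel sound.
So the article is *an*: He submitted an O.K.G.T. coordinator before the deadline.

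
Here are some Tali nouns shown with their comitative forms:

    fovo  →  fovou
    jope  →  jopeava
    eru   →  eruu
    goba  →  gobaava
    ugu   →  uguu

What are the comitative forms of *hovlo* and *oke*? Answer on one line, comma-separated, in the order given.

Looking at the last vowel of each stem: -u when the last vowel of the stem is a rounded vowel (*fovo*, *eru*, *ugu*); -ava when the last vowel of the stem is an unrounded vowel (*jope*, *goba*).
The last vowel of *hovlo* is /o/, which is a rounded vowel, so the suffix is -u, giving *hovlou*.
The last vowel of *oke* is /e/, which is an unrounded vowel, so the suffix is -ava, giving *okeava*.

hovlou, okeava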